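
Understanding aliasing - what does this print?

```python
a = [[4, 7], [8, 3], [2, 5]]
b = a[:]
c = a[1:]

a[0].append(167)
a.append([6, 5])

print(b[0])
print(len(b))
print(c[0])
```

Key concept: slice with nested mutation.
Step by step:
`a = [[4, 7], [8, 3], [2, 5]]` → a = [[4, 7], [8, 3], [2, 5]]
`b = a[:]` → b = [[4, 7], [8, 3], [2, 5]]
`c = a[1:]` → c = [[8, 3], [2, 5]]
`a[0].append(167)` → a = [[4, 7, 167], [8, 3], [2, 5]]; b = [[4, 7, 167], [8, 3], [2, 5]]
`a.append([6, 5])` → a = [[4, 7, 167], [8, 3], [2, 5], [6, 5]]
`print(b[0])` → prints [4, 7, 167]
`print(len(b))` → prints 3
`print(c[0])` → prints [8, 3]

Answer:
[4, 7, 167]
3
[8, 3]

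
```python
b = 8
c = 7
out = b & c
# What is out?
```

Trace:
`b = 8` → b = 8
`c = 7` → c = 7
`out = b & c` → out = 0
So out = 0

Answer: 0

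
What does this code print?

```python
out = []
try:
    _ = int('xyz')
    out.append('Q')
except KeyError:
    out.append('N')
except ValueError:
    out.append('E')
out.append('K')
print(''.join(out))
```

Execution trace: 'E' (except ValueError) → 'K' (after the try/except). Output: EK

Answer: EK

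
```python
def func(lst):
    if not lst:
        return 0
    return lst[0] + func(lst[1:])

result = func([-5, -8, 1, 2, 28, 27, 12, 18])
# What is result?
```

(-5) + (-8) + 1 + 2 + 28 + 27 + 12 + 18 + 0 = 75

Answer: 75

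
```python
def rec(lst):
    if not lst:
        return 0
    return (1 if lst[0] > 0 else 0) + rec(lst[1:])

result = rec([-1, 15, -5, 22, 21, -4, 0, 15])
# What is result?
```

Count of positive elements in [-1, 15, -5, 22, 21, -4, 0, 15] = 4

Answer: 4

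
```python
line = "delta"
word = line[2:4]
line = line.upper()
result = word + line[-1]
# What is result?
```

Trace:
`line = "delta"` → line = 'delta'
`word = line[2:4]` → word = 'lt'
`line = line.upper()` → line = 'DELTA'
`result = word + line[-1]` → result = 'ltA'
So result = 'ltA'

Answer: 'ltA'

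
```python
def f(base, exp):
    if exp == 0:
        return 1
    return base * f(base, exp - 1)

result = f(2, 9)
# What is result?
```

f(2, 9) = 2 * 2 * 2 * 2 * 2 * 2 * 2 * 2 * 2 = 512

Answer: 512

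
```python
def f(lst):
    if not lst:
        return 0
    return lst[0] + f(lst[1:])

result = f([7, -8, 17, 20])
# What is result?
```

7 + (-8) + 17 + 20 + 0 = 36

Answer: 36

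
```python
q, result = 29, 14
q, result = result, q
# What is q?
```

Trace:
`q, result = 29, 14` → q = 29; result = 14
`q, result = result, q` → q = 14; result = 29
So q = 14

Answer: 14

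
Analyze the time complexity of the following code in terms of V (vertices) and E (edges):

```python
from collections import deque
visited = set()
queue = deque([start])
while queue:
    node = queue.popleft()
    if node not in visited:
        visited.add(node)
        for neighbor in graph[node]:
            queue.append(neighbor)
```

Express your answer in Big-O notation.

This is Breadth-first search on a graph. Time complexity: O(V + E).

Answer: O(V + E)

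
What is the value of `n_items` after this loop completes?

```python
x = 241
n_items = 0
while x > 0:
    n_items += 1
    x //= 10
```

Count digits by repeated division by 10
`n_items` takes the values: 0 → 1 → 2 → 3

Answer: 3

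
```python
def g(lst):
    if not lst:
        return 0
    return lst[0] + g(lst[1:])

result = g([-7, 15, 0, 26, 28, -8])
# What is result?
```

(-7) + 15 + 0 + 26 + 28 + (-8) + 0 = 54

Answer: 54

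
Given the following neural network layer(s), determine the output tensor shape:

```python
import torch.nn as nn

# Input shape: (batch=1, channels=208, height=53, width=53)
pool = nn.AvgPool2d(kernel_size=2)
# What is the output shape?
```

Input: (1, 208, 53, 53) -> Output: (1, 208, 26, 26)

Answer: (1, 208, 26, 26)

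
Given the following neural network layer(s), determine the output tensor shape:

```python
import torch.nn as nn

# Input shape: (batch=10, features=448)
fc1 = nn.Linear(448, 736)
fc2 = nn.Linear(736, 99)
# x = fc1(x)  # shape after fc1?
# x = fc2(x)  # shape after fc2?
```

Input: (10, 448) -> after fc1: (10, 736) -> Output: (10, 99)

Answer: (10, 99)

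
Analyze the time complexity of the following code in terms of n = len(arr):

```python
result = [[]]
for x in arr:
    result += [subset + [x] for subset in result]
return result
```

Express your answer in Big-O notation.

This is subset (power-set) generation — 2^n subsets, each materialised as a list of up to n elements. Time complexity: O(n · 2^n).

Answer: O(n · 2^n)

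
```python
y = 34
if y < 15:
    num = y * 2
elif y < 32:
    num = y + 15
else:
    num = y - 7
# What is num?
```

Trace:
`y = 34` → y = 34
`if y < 15: ...` → y < 15 is False, y < 32 is False, take else branch → num = 27
So num = 27

Answer: 27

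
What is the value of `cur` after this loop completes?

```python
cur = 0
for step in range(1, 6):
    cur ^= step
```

XOR of 1 to 5
`cur` takes the values: 0 → 1 → 3 → 0 → 4 → 1

Answer: 1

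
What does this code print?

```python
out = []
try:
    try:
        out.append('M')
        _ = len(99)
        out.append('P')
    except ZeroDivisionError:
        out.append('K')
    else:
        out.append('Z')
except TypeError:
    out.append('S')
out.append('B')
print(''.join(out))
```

Execution trace: 'M' (inner try body) → 'S' (outer except TypeError) → 'B' (after the try/except). Output: MSB

Answer: MSB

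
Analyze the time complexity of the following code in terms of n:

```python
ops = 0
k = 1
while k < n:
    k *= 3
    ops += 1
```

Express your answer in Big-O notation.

Each loop level contributes: log n. Multiplying the contributions gives O(log n).

Answer: O(log n)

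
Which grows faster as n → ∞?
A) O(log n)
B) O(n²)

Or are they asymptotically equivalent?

O(log n) vs O(n²): Higher order terms dominate.

Answer: B) O(n²) grows faster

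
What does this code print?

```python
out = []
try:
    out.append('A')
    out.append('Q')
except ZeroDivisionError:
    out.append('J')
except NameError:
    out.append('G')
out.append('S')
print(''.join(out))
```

Execution trace: 'A' (try body) → 'Q' (try body, no exception) → 'S' (after the try/except). Output: AQS

Answer: AQS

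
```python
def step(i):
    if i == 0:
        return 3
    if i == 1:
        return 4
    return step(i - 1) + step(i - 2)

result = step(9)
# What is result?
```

Build up from base cases: step(0)=3, step(1)=4, step(2)=7, step(3)=11, step(4)=18, step(5)=29, step(6)=47, ..., step(9)=199

Answer: 199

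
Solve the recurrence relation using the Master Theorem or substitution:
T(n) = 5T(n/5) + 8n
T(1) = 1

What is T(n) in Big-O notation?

By Master Theorem: a=5, b=5, f(n)=8n. Since log_5(5) = 1 and f(n) = Θ(n^1), Case 2 applies. T(n) = O(n log n).

Answer: O(n log n)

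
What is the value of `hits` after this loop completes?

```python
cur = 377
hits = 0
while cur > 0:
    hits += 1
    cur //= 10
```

Count digits by repeated division by 10
`hits` takes the values: 0 → 1 → 2 → 3

Answer: 3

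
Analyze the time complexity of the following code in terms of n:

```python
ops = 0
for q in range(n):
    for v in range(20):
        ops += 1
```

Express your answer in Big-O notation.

Each loop level contributes: n × 1. Multiplying the contributions gives O(n).

Answer: O(n)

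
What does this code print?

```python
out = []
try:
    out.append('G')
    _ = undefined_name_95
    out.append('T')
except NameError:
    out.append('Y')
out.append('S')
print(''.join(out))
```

Execution trace: 'G' (try body) → 'Y' (except NameError) → 'S' (after the try/except). Output: GYS

Answer: GYS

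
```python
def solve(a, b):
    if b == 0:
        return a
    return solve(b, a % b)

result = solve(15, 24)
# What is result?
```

solve(15, 24) -> solve(24, 15) -> solve(15, 9) -> solve(9, 6) -> solve(6, 3) -> solve(3, 0) -> 3

Answer: 3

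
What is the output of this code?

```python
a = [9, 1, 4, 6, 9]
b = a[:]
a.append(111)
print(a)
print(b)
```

Key concept: slice [:] creates copy.
Step by step:
`a = [9, 1, 4, 6, 9]` → a = [9, 1, 4, 6, 9]
`b = a[:]` → b = [9, 1, 4, 6, 9]
`a.append(111)` → a = [9, 1, 4, 6, 9, 111]
`print(a)` → prints [9, 1, 4, 6, 9, 111]
`print(b)` → prints [9, 1, 4, 6, 9]

Answer:
[9, 1, 4, 6, 9, 111]
[9, 1, 4, 6, 9]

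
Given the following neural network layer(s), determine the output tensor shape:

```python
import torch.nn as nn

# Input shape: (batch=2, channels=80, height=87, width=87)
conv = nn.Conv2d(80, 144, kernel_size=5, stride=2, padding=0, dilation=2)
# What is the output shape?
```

Input: (2, 80, 87, 87) -> Output: (2, 144, 40, 40)

Answer: (2, 144, 40, 40)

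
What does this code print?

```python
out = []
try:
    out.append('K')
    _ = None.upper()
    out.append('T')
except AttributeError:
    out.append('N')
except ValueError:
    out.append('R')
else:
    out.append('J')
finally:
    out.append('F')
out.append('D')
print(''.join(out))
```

Execution trace: 'K' (try body) → 'N' (except AttributeError) → 'F' (finally) → 'D' (after the try/except). Output: KNFD

Answer: KNFD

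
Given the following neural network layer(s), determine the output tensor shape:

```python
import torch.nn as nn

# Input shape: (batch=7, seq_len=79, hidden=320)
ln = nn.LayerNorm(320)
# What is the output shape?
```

Input: (7, 79, 320) -> Output: (7, 79, 320)

Answer: (7, 79, 320)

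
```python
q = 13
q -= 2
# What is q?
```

Trace:
`q = 13` → q = 13
`q -= 2` → q = 11
So q = 11

Answer: 11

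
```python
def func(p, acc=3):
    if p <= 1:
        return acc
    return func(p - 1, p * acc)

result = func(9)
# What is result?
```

Accumulator trace (n, acc): (9, 3) -> (8, 27) -> (7, 216) -> (6, 1512) -> (5, 9072) -> (4, 45360) -> (3, 181440) -> (2, 544320) -> (1, 1088640) -> return 1088640

Answer: 1088640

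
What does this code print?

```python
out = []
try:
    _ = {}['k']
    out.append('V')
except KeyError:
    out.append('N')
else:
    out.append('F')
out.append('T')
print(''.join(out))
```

Execution trace: 'N' (except KeyError) → 'T' (after the try/except). Output: NT

Answer: NT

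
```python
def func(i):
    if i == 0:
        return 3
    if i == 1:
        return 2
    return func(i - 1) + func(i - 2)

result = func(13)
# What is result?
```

Build up from base cases: func(0)=3, func(1)=2, func(2)=5, func(3)=7, func(4)=12, func(5)=19, func(6)=31, ..., func(13)=898

Answer: 898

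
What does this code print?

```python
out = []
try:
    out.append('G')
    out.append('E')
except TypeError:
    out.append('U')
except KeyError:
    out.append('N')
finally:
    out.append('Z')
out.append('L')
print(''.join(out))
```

Execution trace: 'G' (try body) → 'E' (try body, no exception) → 'Z' (finally) → 'L' (after the try/except). Output: GEZL

Answer: GEZL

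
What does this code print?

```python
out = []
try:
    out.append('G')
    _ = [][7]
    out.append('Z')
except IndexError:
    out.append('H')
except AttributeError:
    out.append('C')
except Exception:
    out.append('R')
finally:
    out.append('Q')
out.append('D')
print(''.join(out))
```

Execution trace: 'G' (try body) → 'H' (except IndexError) → 'Q' (finally) → 'D' (after the try/except). Output: GHQD

Answer: GHQD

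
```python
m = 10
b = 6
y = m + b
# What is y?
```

Trace:
`m = 10` → m = 10
`b = 6` → b = 6
`y = m + b` → y = 16
So y = 16

Answer: 16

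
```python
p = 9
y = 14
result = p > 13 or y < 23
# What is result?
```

Trace:
`p = 9` → p = 9
`y = 14` → y = 14
`result = p > 13 or y < 23` → result = True
So result = True

Answer: True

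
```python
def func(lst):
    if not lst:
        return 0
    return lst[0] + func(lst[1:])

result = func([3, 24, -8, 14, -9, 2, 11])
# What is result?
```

3 + 24 + (-8) + 14 + (-9) + 2 + 11 + 0 = 37

Answer: 37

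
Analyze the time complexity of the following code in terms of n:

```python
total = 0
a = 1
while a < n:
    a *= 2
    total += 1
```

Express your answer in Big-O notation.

Each loop level contributes: log n. Multiplying the contributions gives O(log n).

Answer: O(log n)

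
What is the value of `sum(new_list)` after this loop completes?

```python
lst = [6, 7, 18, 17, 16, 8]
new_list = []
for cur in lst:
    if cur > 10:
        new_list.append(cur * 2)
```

Sum of doubled values > 10
`new_list` takes the values: [] → [36] → [36, 34] → [36, 34, 32]
So `sum(new_list)` = 102

Answer: 102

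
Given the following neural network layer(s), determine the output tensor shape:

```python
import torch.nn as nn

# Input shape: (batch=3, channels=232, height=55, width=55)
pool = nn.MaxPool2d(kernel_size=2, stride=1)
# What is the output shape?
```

Input: (3, 232, 55, 55) -> Output: (3, 232, 54, 54)

Answer: (3, 232, 54, 54)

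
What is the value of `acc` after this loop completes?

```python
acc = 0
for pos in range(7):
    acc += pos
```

Sum of 0 to 6 = 21
`acc` takes the values: 0 → 1 → 3 → 6 → 10 → 15 → 21

Answer: 21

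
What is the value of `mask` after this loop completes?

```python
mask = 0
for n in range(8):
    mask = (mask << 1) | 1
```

Build 8 consecutive 1-bits: 0b11111111
`mask` takes the values: 0 → 1 → 3 → 7 → 15 → 31 → 63 → 127 → 255

Answer: 255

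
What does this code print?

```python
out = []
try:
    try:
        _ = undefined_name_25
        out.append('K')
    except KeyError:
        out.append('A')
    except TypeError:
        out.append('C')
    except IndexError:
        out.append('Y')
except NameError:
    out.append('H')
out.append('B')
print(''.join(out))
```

Execution trace: 'H' (outer except NameError) → 'B' (after the try/except). Output: HB

Answer: HB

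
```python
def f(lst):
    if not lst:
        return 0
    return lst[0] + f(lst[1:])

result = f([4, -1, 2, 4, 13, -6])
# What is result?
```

4 + (-1) + 2 + 4 + 13 + (-6) + 0 = 16

Answer: 16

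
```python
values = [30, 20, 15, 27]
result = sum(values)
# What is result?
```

Trace:
`values = [30, 20, 15, 27]` → values = [30, 20, 15, 27]
`result = sum(values)` → result = 92
So result = 92

Answer: 92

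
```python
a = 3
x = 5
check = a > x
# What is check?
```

Trace:
`a = 3` → a = 3
`x = 5` → x = 5
`check = a > x` → check = False
So check = False

Answer: False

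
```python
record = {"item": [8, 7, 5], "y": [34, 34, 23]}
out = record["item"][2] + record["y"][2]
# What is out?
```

Trace:
`record = {"item": [8, 7, 5], "y": [34, 34, 23]}` → record = {'item': [8, 7, 5], 'y': [34, 34, 23]}
`out = record["item"][2] + record["y"][2]` → out = 28
So out = 28

Answer: 28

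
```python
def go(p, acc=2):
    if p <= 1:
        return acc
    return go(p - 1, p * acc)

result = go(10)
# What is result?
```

Accumulator trace (n, acc): (10, 2) -> (9, 20) -> (8, 180) -> (7, 1440) -> (6, 10080) -> (5, 60480) -> (4, 302400) -> (3, 1209600) -> (2, 3628800) -> (1, 7257600) -> return 7257600

Answer: 7257600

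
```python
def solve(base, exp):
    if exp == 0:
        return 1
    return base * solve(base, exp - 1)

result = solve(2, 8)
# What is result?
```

solve(2, 8) = 2 * 2 * 2 * 2 * 2 * 2 * 2 * 2 = 256

Answer: 256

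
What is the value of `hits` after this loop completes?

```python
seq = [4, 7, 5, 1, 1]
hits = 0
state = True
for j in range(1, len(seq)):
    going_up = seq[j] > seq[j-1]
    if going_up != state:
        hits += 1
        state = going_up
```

Count direction changes in [4, 7, 5, 1, 1]
`hits` takes the values: 0 → 1

Answer: 1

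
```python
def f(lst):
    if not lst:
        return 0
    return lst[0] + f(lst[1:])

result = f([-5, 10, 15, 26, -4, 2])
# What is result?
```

(-5) + 10 + 15 + 26 + (-4) + 2 + 0 = 44

Answer: 44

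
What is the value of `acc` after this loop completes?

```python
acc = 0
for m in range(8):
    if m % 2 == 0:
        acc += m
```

Sum of even numbers 0 to 7
`acc` takes the values: 0 → 2 → 6 → 12

Answer: 12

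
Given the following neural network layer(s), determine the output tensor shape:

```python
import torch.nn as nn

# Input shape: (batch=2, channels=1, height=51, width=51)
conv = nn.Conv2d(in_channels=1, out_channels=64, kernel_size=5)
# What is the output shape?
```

Input: (2, 1, 51, 51) -> Output: (2, 64, 47, 47)

Answer: (2, 64, 47, 47)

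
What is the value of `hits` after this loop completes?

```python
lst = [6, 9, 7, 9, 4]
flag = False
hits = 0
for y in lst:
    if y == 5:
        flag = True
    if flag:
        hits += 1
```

Count elements after first 5 in [6, 9, 7, 9, 4]
`hits` takes the values: 0

Answer: 0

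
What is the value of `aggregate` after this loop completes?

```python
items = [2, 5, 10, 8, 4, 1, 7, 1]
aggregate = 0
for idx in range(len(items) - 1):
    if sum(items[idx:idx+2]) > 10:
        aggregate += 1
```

Count windows with sum > 10
`aggregate` takes the values: 0 → 1 → 2 → 3

Answer: 3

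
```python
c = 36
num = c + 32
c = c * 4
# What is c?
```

Trace:
`c = 36` → c = 36
`num = c + 32` → num = 68
`c = c * 4` → c = 144
So c = 144

Answer: 144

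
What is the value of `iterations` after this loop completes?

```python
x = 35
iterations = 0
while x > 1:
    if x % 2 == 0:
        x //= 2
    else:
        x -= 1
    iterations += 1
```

Steps to reduce 35 to 1
`iterations` takes the values: 0 → 1 → 2 → 3 → 4 → 5 → 6 → 7

Answer: 7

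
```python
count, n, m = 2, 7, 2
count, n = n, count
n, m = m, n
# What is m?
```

Trace:
`count, n, m = 2, 7, 2` → count = 2; n = 7; m = 2
`count, n = n, count` → count = 7; n = 2
`n, m = m, n` → n = 2; m = 2
So m = 2

Answer: 2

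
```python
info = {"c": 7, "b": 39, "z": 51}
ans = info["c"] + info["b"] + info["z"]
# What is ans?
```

Trace:
`info = {"c": 7, "b": 39, "z": 51}` → info = {'c': 7, 'b': 39, 'z': 51}
`ans = info["c"] + info["b"] + info["z"]` → ans = 97
So ans = 97

Answer: 97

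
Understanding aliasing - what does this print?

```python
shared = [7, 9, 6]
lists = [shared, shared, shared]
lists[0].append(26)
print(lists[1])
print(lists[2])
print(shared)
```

Key concept: list of same reference.
Step by step:
`shared = [7, 9, 6]` → shared = [7, 9, 6]
`lists = [shared, shared, shared]` → lists = [[7, 9, 6], [7, 9, 6], [7, 9, 6]]
`lists[0].append(26)` → shared = [7, 9, 6, 26]; lists = [[7, 9, 6, 26], [7, 9, 6, 26], [7, 9, 6, 26]]
`print(lists[1])` → prints [7, 9, 6, 26]
`print(lists[2])` → prints [7, 9, 6, 26]
`print(shared)` → prints [7, 9, 6, 26]

Answer:
[7, 9, 6, 26]
[7, 9, 6, 26]
[7, 9, 6, 26]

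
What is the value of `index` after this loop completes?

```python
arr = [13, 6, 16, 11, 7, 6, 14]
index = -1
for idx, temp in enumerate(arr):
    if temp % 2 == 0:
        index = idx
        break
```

First even number index in [13, 6, 16, 11, 7, 6, 14]
`index` takes the values: -1 → 1

Answer: 1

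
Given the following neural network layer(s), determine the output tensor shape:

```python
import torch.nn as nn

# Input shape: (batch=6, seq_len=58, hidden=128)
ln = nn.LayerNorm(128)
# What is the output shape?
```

Input: (6, 58, 128) -> Output: (6, 58, 128)

Answer: (6, 58, 128)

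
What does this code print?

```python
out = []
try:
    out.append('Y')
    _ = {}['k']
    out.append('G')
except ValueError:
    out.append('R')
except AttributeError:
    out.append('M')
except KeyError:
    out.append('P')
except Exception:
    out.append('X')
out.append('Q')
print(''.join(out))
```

Execution trace: 'Y' (try body) → 'P' (except KeyError) → 'Q' (after the try/except). Output: YPQ

Answer: YPQ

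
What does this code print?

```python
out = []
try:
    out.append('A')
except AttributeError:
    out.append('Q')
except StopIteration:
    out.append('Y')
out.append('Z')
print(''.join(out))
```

Execution trace: 'A' (try body, no exception) → 'Z' (after the try/except). Output: AZ

Answer: AZ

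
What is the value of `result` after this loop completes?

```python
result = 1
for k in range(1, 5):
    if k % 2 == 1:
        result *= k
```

Product of odd numbers 1 to 4
`result` takes the values: 1 → 3

Answer: 3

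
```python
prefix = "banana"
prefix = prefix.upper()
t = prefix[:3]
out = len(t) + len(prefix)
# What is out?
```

Trace:
`prefix = "banana"` → prefix = 'banana'
`prefix = prefix.upper()` → prefix = 'BANANA'
`t = prefix[:3]` → t = 'BAN'
`out = len(t) + len(prefix)` → out = 9
So out = 9

Answer: 9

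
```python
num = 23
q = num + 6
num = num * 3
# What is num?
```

Trace:
`num = 23` → num = 23
`q = num + 6` → q = 29
`num = num * 3` → num = 69
So num = 69

Answer: 69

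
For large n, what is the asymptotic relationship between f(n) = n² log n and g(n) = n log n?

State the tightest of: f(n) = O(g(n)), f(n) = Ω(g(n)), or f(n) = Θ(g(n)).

n² log n vs n log n: f(n) = Ω(g(n)) but not O(g(n)) — n² log n grows strictly faster than n log n.

Answer: f(n) = Ω(g(n)) but not O(g(n)) — n² log n grows strictly faster than n log n.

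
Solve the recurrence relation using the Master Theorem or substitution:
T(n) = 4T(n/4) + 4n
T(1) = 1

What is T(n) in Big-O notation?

By Master Theorem: a=4, b=4, f(n)=4n. Since log_4(4) = 1 and f(n) = Θ(n^1), Case 2 applies. T(n) = O(n log n).

Answer: O(n log n)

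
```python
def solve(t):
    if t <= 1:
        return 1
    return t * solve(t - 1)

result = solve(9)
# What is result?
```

solve(9) = 9 * 8 * 7 * 6 * 5 * 4 * 3 * 2 * 1 = 362880

Answer: 362880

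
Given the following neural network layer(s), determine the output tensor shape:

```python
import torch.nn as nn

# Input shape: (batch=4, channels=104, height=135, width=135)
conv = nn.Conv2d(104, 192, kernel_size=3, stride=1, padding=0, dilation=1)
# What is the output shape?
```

Input: (4, 104, 135, 135) -> Output: (4, 192, 133, 133)

Answer: (4, 192, 133, 133)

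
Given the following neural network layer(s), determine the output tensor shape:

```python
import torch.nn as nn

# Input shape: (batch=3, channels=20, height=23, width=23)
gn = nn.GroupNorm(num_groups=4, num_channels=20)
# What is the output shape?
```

Input: (3, 20, 23, 23) -> Output: (3, 20, 23, 23)

Answer: (3, 20, 23, 23)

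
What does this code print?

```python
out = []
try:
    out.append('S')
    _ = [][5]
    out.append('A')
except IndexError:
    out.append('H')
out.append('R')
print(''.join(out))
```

Execution trace: 'S' (try body) → 'H' (except IndexError) → 'R' (after the try/except). Output: SHR

Answer: SHR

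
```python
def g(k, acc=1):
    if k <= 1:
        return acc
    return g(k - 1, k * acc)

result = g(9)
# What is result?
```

Accumulator trace (n, acc): (9, 1) -> (8, 9) -> (7, 72) -> (6, 504) -> (5, 3024) -> (4, 15120) -> (3, 60480) -> (2, 181440) -> (1, 362880) -> return 362880

Answer: 362880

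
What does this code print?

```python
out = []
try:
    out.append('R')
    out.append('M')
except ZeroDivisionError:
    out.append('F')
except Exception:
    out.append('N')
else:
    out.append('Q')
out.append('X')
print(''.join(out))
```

Execution trace: 'R' (try body) → 'M' (try body, no exception) → 'Q' (else) → 'X' (after the try/except). Output: RMQX

Answer: RMQX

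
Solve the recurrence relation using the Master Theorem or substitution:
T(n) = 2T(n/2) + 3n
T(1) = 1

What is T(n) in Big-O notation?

By Master Theorem: a=2, b=2, f(n)=3n. Since log_2(2) = 1 and f(n) = Θ(n^1), Case 2 applies. T(n) = O(n log n).

Answer: O(n log n)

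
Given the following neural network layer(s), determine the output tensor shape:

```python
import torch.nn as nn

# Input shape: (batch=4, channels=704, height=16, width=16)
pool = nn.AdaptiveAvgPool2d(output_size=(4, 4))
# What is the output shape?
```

Input: (4, 704, 16, 16) -> Output: (4, 704, 4, 4)

Answer: (4, 704, 4, 4)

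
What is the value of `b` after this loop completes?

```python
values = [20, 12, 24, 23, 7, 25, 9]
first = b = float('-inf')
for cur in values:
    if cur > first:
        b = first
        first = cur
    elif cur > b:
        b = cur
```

Second largest (with repeats) in [20, 12, 24, 23, 7, 25, 9]
`b` takes the values: -inf → 12 → 20 → 23 → 24

Answer: 24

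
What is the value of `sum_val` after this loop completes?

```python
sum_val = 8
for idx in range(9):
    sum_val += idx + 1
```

Start at 8, add 1 to 9 = 53
`sum_val` takes the values: 8 → 9 → 11 → 14 → 18 → 23 → 29 → 36 → 44 → 53

Answer: 53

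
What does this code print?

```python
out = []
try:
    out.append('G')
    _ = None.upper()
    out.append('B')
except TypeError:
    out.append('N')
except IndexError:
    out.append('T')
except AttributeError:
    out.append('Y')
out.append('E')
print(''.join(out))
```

Execution trace: 'G' (try body) → 'Y' (except AttributeError) → 'E' (after the try/except). Output: GYE

Answer: GYE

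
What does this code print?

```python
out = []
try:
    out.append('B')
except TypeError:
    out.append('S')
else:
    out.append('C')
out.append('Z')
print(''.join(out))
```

Execution trace: 'B' (try body, no exception) → 'C' (else) → 'Z' (after the try/except). Output: BCZ

Answer: BCZ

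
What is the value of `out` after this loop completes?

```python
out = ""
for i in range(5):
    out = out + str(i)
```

Concatenate digits 0 to 4
`out` takes the values: "" → "0" → "01" → "012" → "0123" → "01234"

Answer: "01234"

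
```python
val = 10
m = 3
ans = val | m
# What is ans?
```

Trace:
`val = 10` → val = 10
`m = 3` → m = 3
`ans = val | m` → ans = 11
So ans = 11

Answer: 11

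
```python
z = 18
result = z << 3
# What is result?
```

Trace:
`z = 18` → z = 18
`result = z << 3` → result = 144
So result = 144

Answer: 144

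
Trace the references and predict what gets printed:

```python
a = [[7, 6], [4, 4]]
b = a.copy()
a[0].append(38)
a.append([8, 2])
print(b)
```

Key concept: shallow copy with nested lists.
Step by step:
`a = [[7, 6], [4, 4]]` → a = [[7, 6], [4, 4]]
`b = a.copy()` → b = [[7, 6], [4, 4]]
`a[0].append(38)` → a = [[7, 6, 38], [4, 4]]; b = [[7, 6, 38], [4, 4]]
`a.append([8, 2])` → a = [[7, 6, 38], [4, 4], [8, 2]]
`print(b)` → prints [[7, 6, 38], [4, 4]]

Answer: [[7, 6, 38], [4, 4]]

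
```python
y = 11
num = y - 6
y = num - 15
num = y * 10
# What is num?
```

Trace:
`y = 11` → y = 11
`num = y - 6` → num = 5
`y = num - 15` → y = -10
`num = y * 10` → num = -100
So num = -100

Answer: -100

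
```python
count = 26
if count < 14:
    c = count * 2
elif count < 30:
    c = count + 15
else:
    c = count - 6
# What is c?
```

Trace:
`count = 26` → count = 26
`if count < 14: ...` → count < 14 is False, count < 30 is True → c = 41
So c = 41

Answer: 41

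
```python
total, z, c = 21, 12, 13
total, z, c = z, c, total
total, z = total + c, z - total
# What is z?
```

Trace:
`total, z, c = 21, 12, 13` → total = 21; z = 12; c = 13
`total, z, c = z, c, total` → total = 12; z = 13; c = 21
`total, z = total + c, z - total` → total = 33; z = 1
So z = 1

Answer: 1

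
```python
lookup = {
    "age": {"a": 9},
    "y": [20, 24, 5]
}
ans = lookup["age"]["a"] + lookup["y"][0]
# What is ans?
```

Trace:
`lookup = { ...` → lookup = {'age': {'a': 9}, 'y': [20, 24, 5]}
`ans = lookup["age"]["a"] + lookup["y"][0]` → ans = 29
So ans = 29

Answer: 29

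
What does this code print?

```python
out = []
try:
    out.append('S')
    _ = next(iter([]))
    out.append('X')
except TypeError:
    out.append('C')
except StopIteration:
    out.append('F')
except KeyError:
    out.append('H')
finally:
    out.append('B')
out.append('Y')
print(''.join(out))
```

Execution trace: 'S' (try body) → 'F' (except StopIteration) → 'B' (finally) → 'Y' (after the try/except). Output: SFBY

Answer: SFBY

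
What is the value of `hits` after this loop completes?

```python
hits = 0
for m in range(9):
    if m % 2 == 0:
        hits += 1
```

Count numbers divisible by 2 in range(9)
`hits` takes the values: 0 → 1 → 2 → 3 → 4 → 5

Answer: 5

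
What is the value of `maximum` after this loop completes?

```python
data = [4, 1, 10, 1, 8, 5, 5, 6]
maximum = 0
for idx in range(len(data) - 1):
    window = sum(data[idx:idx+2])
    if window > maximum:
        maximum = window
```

Max sum of 2-element window in [4, 1, 10, 1, 8, 5, 5, 6]
`maximum` takes the values: 0 → 5 → 11 → 13

Answer: 13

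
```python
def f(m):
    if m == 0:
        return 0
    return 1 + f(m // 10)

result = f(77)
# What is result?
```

Count of digits of 77: 2

Answer: 2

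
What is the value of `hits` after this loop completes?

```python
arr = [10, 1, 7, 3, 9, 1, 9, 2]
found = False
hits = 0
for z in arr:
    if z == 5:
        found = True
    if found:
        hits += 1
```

Count elements after first 5 in [10, 1, 7, 3, 9, 1, 9, 2]
`hits` takes the values: 0

Answer: 0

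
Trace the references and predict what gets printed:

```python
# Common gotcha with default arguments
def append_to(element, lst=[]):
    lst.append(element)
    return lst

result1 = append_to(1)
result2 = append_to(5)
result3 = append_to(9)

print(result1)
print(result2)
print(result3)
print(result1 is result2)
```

Key concept: mutable default argument gotcha.
Step by step:
`result1 = append_to(1)` → result1 = [1]
`result2 = append_to(5)` → result1 = [1, 5] (same object as result2); result2 = [1, 5] (same object as result1)
`result3 = append_to(9)` → result1 = [1, 5, 9] (same object as result2, result3); result2 = [1, 5, 9] (same object as result1, result3); result3 = [1, 5, 9] (same object as result1, result2)
`print(result1)` → prints [1, 5, 9]
`print(result2)` → prints [1, 5, 9]
`print(result3)` → prints [1, 5, 9]
`print(result1 is result2)` → prints True

Answer:
[1, 5, 9]
[1, 5, 9]
[1, 5, 9]
True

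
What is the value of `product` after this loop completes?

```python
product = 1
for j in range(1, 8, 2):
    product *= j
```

Product of 1, 3, 5, ... up to 7
`product` takes the values: 1 → 3 → 15 → 105

Answer: 105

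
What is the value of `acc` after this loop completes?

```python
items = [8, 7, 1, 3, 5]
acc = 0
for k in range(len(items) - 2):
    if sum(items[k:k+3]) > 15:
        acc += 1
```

Count windows with sum > 15
`acc` takes the values: 0 → 1

Answer: 1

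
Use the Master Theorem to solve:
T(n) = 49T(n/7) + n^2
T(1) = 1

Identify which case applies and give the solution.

a=49, b=7, f(n)=n^2. log_7(49) = 2. Since c=2 = 2, Case 2 applies: T(n) = Θ(n^log_b(a) · log n) = O(n^2 log n).

Answer: O(n^2 log n) - Case 2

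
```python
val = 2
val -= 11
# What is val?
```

Trace:
`val = 2` → val = 2
`val -= 11` → val = -9
So val = -9

Answer: -9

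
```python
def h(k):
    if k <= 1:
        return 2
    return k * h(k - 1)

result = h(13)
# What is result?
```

h(13) = 13 * 12 * 11 * 10 * 9 * 8 * 7 * 6 * 5 * 4 * 3 * 2 * 2 = 12454041600

Answer: 12454041600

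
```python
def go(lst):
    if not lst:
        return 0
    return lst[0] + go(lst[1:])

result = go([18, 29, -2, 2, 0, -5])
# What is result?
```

18 + 29 + (-2) + 2 + 0 + (-5) + 0 = 42

Answer: 42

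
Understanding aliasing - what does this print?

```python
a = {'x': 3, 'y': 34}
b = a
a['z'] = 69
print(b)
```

Key concept: dict aliasing.
Step by step:
`a = {'x': 3, 'y': 34}` → a = {'x': 3, 'y': 34}
`b = a` → b = {'x': 3, 'y': 34} (same object as a)
`a['z'] = 69` → a = {'x': 3, 'y': 34, 'z': 69} (same object as b); b = {'x': 3, 'y': 34, 'z': 69} (same object as a)
`print(b)` → prints {'x': 3, 'y': 34, 'z': 69}

Answer: {'x': 3, 'y': 34, 'z': 69}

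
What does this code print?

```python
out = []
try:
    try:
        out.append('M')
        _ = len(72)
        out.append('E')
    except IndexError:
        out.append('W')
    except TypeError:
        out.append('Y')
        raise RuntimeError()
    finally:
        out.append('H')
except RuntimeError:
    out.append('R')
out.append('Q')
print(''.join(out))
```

Execution trace: 'M' (try body) → 'Y' (except TypeError) → 'H' (finally) → 'R' (outer except RuntimeError) → 'Q' (after the try/except). Output: MYHRQ

Answer: MYHRQ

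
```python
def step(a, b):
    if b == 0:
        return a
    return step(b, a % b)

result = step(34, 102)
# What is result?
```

step(34, 102) -> step(102, 34) -> step(34, 0) -> 34

Answer: 34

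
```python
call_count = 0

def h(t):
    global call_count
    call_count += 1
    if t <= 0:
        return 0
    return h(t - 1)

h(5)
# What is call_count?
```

Linear recursion stepping by 1: 6 calls from t=5 down to ≤0.

Answer: 6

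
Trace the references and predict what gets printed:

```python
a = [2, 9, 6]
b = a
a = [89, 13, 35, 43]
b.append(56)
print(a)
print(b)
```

Key concept: rebinding vs mutation: a is rebound to a new list, b still points at the original.
Step by step:
`a = [2, 9, 6]` → a = [2, 9, 6]
`b = a` → b = [2, 9, 6] (same object as a)
`a = [89, 13, 35, 43]` → a = [89, 13, 35, 43]
`b.append(56)` → b = [2, 9, 6, 56]
`print(a)` → prints [89, 13, 35, 43]
`print(b)` → prints [2, 9, 6, 56]

Answer:
[89, 13, 35, 43]
[2, 9, 6, 56]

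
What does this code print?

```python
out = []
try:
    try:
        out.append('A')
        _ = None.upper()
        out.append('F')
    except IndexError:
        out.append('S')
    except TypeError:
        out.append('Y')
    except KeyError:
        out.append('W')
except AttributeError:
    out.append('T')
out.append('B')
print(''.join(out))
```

Execution trace: 'A' (try body) → 'T' (outer except AttributeError) → 'B' (after the try/except). Output: ATB

Answer: ATB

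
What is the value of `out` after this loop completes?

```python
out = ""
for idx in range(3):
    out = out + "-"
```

Repeat '-' 3 times
`out` takes the values: "" → "-" → "--" → "---"

Answer: "---"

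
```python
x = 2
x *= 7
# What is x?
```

Trace:
`x = 2` → x = 2
`x *= 7` → x = 14
So x = 14

Answer: 14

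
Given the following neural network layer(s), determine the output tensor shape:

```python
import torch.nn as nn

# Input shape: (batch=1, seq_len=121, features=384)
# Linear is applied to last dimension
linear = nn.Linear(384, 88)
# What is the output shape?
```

Input: (1, 121, 384) -> Output: (1, 121, 88)

Answer: (1, 121, 88)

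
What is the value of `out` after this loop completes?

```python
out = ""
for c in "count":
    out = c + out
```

Reverse 'count'
`out` takes the values: "" → "c" → "oc" → "uoc" → "nuoc" → "tnuoc"

Answer: "tnuoc"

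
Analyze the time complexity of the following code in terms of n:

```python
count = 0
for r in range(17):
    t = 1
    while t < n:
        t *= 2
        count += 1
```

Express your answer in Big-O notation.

Each loop level contributes: 1 × log n. Multiplying the contributions gives O(log n).

Answer: O(log n)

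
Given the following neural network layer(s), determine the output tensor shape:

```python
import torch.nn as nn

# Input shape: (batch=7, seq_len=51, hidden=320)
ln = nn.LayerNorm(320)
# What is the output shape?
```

Input: (7, 51, 320) -> Output: (7, 51, 320)

Answer: (7, 51, 320)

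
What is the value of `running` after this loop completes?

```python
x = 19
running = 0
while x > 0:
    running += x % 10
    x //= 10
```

Sum digits of 19
`running` takes the values: 0 → 9 → 10

Answer: 10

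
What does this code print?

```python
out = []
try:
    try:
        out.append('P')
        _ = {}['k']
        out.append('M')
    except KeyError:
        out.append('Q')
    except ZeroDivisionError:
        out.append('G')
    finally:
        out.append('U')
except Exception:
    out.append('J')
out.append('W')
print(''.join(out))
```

Execution trace: 'P' (inner try body) → 'Q' (inner except KeyError) → 'U' (inner finally) → 'W' (after the try/except). Output: PQUW

Answer: PQUW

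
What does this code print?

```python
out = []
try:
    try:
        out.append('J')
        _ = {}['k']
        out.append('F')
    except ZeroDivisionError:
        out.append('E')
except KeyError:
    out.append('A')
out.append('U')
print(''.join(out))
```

Execution trace: 'J' (try body) → 'A' (outer except KeyError) → 'U' (after the try/except). Output: JAU

Answer: JAU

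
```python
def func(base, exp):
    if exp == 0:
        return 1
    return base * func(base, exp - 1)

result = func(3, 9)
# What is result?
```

func(3, 9) = 3 * 3 * 3 * 3 * 3 * 3 * 3 * 3 * 3 = 19683

Answer: 19683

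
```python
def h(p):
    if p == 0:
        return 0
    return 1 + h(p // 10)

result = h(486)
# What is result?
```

Count of digits of 486: 3

Answer: 3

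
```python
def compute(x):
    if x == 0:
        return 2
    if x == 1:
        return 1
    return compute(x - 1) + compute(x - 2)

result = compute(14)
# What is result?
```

Build up from base cases: compute(0)=2, compute(1)=1, compute(2)=3, compute(3)=4, compute(4)=7, compute(5)=11, compute(6)=18, ..., compute(14)=843

Answer: 843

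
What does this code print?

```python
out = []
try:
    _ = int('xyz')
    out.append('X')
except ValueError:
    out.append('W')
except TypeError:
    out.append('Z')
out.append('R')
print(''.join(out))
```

Execution trace: 'W' (except ValueError) → 'R' (after the try/except). Output: WR

Answer: WR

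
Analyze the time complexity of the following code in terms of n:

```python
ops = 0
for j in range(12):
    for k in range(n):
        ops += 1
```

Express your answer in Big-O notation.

Each loop level contributes: 1 × n. Multiplying the contributions gives O(n).

Answer: O(n)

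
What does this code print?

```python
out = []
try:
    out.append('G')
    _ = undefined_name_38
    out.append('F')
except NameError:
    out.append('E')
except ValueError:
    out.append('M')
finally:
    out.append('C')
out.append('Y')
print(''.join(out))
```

Execution trace: 'G' (try body) → 'E' (except NameError) → 'C' (finally) → 'Y' (after the try/except). Output: GECY

Answer: GECY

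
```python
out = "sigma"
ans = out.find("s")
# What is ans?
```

Trace:
`out = "sigma"` → out = 'sigma'
`ans = out.find("s")` → ans = 0
So ans = 0

Answer: 0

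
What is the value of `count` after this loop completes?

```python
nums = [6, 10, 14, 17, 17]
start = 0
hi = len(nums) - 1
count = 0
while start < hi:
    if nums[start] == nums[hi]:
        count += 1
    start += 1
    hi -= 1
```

Count matching pairs from ends
`count` takes the values: 0

Answer: 0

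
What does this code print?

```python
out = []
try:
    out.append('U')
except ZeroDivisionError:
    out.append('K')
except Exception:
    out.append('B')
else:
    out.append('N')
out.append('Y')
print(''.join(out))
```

Execution trace: 'U' (try body, no exception) → 'N' (else) → 'Y' (after the try/except). Output: UNY

Answer: UNY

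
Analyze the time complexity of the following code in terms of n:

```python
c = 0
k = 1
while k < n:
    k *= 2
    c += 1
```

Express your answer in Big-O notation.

Each loop level contributes: log n. Multiplying the contributions gives O(log n).

Answer: O(log n)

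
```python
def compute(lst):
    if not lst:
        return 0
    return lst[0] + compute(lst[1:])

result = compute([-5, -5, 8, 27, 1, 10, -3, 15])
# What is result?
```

(-5) + (-5) + 8 + 27 + 1 + 10 + (-3) + 15 + 0 = 48

Answer: 48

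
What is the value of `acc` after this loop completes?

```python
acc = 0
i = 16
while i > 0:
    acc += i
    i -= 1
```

Sum 16 down to 1
`acc` takes the values: 0 → 16 → 31 → 45 → 58 → 70 → 81 → 91 → 100 → 108 → 115 → 121 → 126 → 130 → 133 → 135 → 136

Answer: 136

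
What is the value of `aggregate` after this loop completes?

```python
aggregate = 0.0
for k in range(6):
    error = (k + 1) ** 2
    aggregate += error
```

Sum of squared losses 1² + 2² + ... + 6²
`aggregate` takes the values: 0.0 → 1.0 → 5.0 → 14.0 → 30.0 → 55.0 → 91.0

Answer: 91.0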